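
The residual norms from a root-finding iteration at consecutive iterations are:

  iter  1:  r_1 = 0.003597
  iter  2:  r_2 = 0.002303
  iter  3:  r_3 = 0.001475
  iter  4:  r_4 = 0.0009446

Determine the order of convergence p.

Consecutive ratios: r_4/r_3 = 0.0009446/0.001475 = 0.640407, r_3/r_2 = 0.001475/0.002303 = 0.640469.
p ≈ ln(0.640407)/ln(0.640469) = -0.4457/-0.4456 ≈ 1.00.
So the convergence is linear (order 1).

1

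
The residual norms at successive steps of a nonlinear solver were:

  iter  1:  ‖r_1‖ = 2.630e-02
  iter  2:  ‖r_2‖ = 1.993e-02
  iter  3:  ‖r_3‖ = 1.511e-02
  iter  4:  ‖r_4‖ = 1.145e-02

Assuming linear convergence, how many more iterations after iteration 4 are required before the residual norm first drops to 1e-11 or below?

76

Rate ρ ≈ ‖r_4‖/‖r_3‖ = 1.145e-02/1.511e-02 = 0.7578.
After j more steps, ‖r_{4+j}‖ ≈ 1.145e-02·ρ^j; need ρ^j ≤ 1e-11/1.145e-02 = 8.73362e-10.
j ≥ ln(8.73362e-10)/ln(0.7578) = -20.8587/-0.27734 = 75.210.
So 76 more iterations are needed.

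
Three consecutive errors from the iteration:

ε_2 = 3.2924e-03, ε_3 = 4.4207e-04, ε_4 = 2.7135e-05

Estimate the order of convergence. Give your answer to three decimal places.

p ≈ ln(ε_4/ε_3) / ln(ε_3/ε_2)
  = ln(2.7135e-05/4.4207e-04) / ln(4.4207e-04/3.2924e-03)
  = ln(0.0613817) / ln(0.13427)
  = -2.790644 / -2.007903 ≈ 1.389830

1.390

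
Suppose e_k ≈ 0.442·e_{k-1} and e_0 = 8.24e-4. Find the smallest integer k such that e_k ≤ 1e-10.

After k steps, e_k ≈ 8.24e-4·0.442^k.
Need 0.442^k ≤ 1e-10/8.24e-4 = 1.21359e-07.
k ≥ ln(1.21359e-07)/ln(0.442) = -15.9245/-0.81645 = 19.505.
Smallest integer k = 20.

20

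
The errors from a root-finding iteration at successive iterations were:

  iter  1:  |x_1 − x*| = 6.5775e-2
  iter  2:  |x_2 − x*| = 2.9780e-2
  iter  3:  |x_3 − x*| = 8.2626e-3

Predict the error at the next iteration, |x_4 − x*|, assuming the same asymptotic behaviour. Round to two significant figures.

First estimate the order: p ≈ ln(|x_3 − x*|/|x_2 − x*|) / ln(|x_2 − x*|/|x_1 − x*|) = ln(8.2626e-3/2.9780e-2)/ln(2.9780e-2/6.5775e-2) = ln(0.277455)/ln(0.452756) ≈ 1.6180.
Then |x_4 − x*| ≈ |x_3 − x*|·(|x_3 − x*|/|x_2 − x*|)^p = 8.2626e-3·(0.277455)^1.6180 = 8.2626e-3·0.125628 ≈ 0.001038.

1.0e-3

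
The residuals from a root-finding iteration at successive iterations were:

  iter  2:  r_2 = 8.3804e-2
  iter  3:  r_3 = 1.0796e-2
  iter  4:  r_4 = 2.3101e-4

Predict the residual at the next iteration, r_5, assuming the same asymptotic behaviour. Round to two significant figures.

1.7e-7

First estimate the order: p ≈ ln(r_4/r_3) / ln(r_3/r_2) = ln(2.3101e-4/1.0796e-2)/ln(1.0796e-2/8.3804e-2) = ln(0.0213977)/ln(0.128824) ≈ 1.8760.
Then r_5 ≈ r_4·(r_4/r_3)^p = 2.3101e-4·(0.0213977)^1.8760 = 2.3101e-4·0.000737511 ≈ 1.704e-07.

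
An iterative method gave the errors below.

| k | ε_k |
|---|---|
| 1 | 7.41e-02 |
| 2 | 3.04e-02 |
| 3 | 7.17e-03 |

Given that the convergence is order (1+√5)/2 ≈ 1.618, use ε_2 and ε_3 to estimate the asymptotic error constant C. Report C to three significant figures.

C ≈ ε_3 / ε_2^1.618
  = 7.17e-03 / (3.04e-02)^1.618
  = 7.17e-03 / 0.00350986 ≈ 2.0428

2.04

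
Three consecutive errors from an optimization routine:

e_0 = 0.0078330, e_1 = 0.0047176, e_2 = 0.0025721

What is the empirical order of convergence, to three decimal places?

1.196

p ≈ ln(e_2/e_1) / ln(e_1/e_0)
  = ln(0.0025721/0.0047176) / ln(0.0047176/0.0078330)
  = ln(0.545214) / ln(0.602272)
  = -0.606577 / -0.507046 ≈ 1.196296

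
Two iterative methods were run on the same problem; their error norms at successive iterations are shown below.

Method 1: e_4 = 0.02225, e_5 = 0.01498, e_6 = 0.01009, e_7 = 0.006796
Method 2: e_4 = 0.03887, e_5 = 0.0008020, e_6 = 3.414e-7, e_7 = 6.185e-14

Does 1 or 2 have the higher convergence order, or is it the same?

Method 1: p ≈ ln(0.006796/0.01009)/ln(0.01009/0.01498) ≈ 1.00.
Method 2: p ≈ ln(6.185e-14/3.414e-7)/ln(3.414e-7/0.0008020) ≈ 2.00.
Method 2 has the higher order (≈2.0 vs ≈1.0).

2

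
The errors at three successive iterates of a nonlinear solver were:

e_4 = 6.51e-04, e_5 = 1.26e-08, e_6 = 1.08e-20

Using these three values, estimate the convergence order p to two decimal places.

2.56

p ≈ ln(e_6/e_5) / ln(e_5/e_4)
  = ln(1.08e-20/1.26e-08) / ln(1.26e-08/6.51e-04)
  = ln(8.57143e-13) / ln(1.93548e-05)
  = -27.78517 / -10.85257 ≈ 2.56024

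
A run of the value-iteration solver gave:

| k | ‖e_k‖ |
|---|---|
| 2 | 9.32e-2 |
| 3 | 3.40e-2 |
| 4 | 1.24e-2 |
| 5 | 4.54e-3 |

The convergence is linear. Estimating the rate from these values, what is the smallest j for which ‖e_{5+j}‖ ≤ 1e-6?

9

Rate ρ ≈ ‖e_5‖/‖e_4‖ = 4.54e-3/1.24e-2 = 0.3661.
After j more steps, ‖e_{5+j}‖ ≈ 4.54e-3·ρ^j; need ρ^j ≤ 1e-6/4.54e-3 = 0.000220264.
j ≥ ln(0.000220264)/ln(0.3661) = -8.4207/-1.00485 = 8.380.
So 9 more iterations are needed.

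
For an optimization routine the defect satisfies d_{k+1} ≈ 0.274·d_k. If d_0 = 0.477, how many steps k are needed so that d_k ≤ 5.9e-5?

After k steps, d_k ≈ 0.477·0.274^k.
Need 0.274^k ≤ 5.9e-5/0.477 = 0.00012369.
k ≥ ln(0.00012369)/ln(0.274) = -8.9977/-1.29463 = 6.950.
Smallest integer k = 7.

7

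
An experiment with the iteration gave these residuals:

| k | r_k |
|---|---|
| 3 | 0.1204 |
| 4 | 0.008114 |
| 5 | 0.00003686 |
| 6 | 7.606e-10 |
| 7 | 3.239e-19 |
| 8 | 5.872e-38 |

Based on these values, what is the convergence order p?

Consecutive ratios: r_8/r_7 = 5.872e-38/3.239e-19 = 1.81291e-19, r_7/r_6 = 3.239e-19/7.606e-10 = 4.25848e-10.
p ≈ ln(1.81291e-19)/ln(4.25848e-10) = -43.1542/-21.5769 ≈ 2.00.
So the convergence is quadratic (order 2).

2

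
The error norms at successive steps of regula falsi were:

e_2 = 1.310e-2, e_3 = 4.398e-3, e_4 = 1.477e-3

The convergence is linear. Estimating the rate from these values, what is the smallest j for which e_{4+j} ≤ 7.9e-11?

16

Rate ρ ≈ e_4/e_3 = 1.477e-3/4.398e-3 = 0.3358.
After j more steps, e_{4+j} ≈ 1.477e-3·ρ^j; need ρ^j ≤ 7.9e-11/1.477e-3 = 5.34868e-08.
j ≥ ln(5.34868e-08)/ln(0.3358) = -16.7438/-1.09124 = 15.344.
So 16 more iterations are needed.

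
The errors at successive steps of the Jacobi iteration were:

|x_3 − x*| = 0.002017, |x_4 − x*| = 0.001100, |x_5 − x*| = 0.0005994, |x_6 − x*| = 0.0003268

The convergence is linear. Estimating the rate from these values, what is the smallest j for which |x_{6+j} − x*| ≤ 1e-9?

Rate ρ ≈ |x_6 − x*|/|x_5 − x*| = 0.0003268/0.0005994 = 0.5452.
After j more steps, |x_{6+j} − x*| ≈ 0.0003268·ρ^j; need ρ^j ≤ 1e-9/0.0003268 = 3.05998e-06.
j ≥ ln(3.05998e-06)/ln(0.5452) = -12.6971/-0.60660 = 20.932.
So 21 more iterations are needed.

21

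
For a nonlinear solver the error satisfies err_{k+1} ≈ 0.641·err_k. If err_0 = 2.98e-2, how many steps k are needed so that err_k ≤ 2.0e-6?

22

After k steps, err_k ≈ 2.98e-2·0.641^k.
Need 0.641^k ≤ 2.0e-6/2.98e-2 = 6.71141e-05.
k ≥ ln(6.71141e-05)/ln(0.641) = -9.6091/-0.44473 = 21.607.
Smallest integer k = 22.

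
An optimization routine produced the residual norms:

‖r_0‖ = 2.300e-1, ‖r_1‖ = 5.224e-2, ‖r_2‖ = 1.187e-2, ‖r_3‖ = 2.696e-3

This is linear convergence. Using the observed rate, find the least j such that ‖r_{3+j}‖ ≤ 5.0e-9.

9

Rate ρ ≈ ‖r_3‖/‖r_2‖ = 2.696e-3/1.187e-2 = 0.2271.
After j more steps, ‖r_{3+j}‖ ≈ 2.696e-3·ρ^j; need ρ^j ≤ 5.0e-9/2.696e-3 = 1.8546e-06.
j ≥ ln(1.8546e-06)/ln(0.2271) = -13.1978/-1.48236 = 8.903.
So 9 more iterations are needed.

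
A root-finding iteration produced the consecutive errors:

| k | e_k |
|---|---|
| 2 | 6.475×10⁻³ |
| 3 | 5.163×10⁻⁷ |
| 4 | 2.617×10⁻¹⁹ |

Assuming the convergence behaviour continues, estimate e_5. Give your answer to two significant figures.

3.4e-56

First estimate the order: p ≈ ln(e_4/e_3) / ln(e_3/e_2) = ln(2.617×10⁻¹⁹/5.163×10⁻⁷)/ln(5.163×10⁻⁷/6.475×10⁻³) = ln(5.06876e-13)/ln(7.97375e-05) ≈ 3.0000.
Then e_5 ≈ e_4·(e_4/e_3)^p = 2.617×10⁻¹⁹·(5.06876e-13)^3.0000 = 2.617×10⁻¹⁹·1.30228e-37 ≈ 3.408e-56.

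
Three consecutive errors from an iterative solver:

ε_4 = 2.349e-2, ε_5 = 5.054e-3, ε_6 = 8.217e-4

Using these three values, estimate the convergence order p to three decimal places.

p ≈ ln(ε_6/ε_5) / ln(ε_5/ε_4)
  = ln(8.217e-4/5.054e-3) / ln(5.054e-3/2.349e-2)
  = ln(0.162584) / ln(0.215155)
  = -1.816560 / -1.536397 ≈ 1.182351

1.182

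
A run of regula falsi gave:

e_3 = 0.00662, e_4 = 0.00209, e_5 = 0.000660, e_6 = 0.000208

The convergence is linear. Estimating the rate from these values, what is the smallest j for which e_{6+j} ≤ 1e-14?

21

Rate ρ ≈ e_6/e_5 = 0.000208/0.000660 = 0.3152.
After j more steps, e_{6+j} ≈ 0.000208·ρ^j; need ρ^j ≤ 1e-14/0.000208 = 4.80769e-11.
j ≥ ln(4.80769e-11)/ln(0.3152) = -23.7582/-1.15455 = 20.578.
So 21 more iterations are needed.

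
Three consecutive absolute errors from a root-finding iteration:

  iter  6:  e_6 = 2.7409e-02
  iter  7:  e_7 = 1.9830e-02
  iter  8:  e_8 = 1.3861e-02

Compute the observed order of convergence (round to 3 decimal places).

1.106

p ≈ ln(e_8/e_7) / ln(e_7/e_6)
  = ln(1.3861e-02/1.9830e-02) / ln(1.9830e-02/2.7409e-02)
  = ln(0.698991) / ln(0.723485)
  = -0.358117 / -0.323675 ≈ 1.106409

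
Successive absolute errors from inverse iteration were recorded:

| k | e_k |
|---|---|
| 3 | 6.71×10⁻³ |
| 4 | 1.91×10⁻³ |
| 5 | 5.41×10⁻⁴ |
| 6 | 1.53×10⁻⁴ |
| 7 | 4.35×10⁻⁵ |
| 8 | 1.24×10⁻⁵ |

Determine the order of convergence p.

Consecutive ratios: e_8/e_7 = 1.24×10⁻⁵/4.35×10⁻⁵ = 0.285057, e_7/e_6 = 4.35×10⁻⁵/1.53×10⁻⁴ = 0.284314.
p ≈ ln(0.285057)/ln(0.284314) = -1.2551/-1.2577 ≈ 1.00.
So the convergence is linear (order 1).

1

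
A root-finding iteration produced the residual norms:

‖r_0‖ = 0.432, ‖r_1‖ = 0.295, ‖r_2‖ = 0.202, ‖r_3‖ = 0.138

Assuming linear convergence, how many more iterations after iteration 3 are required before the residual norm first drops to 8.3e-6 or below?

26

Rate ρ ≈ ‖r_3‖/‖r_2‖ = 0.138/0.202 = 0.6832.
After j more steps, ‖r_{3+j}‖ ≈ 0.138·ρ^j; need ρ^j ≤ 8.3e-6/0.138 = 6.01449e-05.
j ≥ ln(6.01449e-05)/ln(0.6832) = -9.7188/-0.38097 = 25.511.
So 26 more iterations are needed.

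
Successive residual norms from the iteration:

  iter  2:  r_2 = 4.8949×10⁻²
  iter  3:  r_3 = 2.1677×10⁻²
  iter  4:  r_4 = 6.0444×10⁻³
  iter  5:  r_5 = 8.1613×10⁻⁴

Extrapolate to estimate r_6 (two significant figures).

3.5e-5

First estimate the order: p ≈ ln(r_5/r_4) / ln(r_4/r_3) = ln(8.1613×10⁻⁴/6.0444×10⁻³)/ln(6.0444×10⁻³/2.1677×10⁻²) = ln(0.135023)/ln(0.278839) ≈ 1.5678.
Then r_6 ≈ r_5·(r_5/r_4)^p = 8.1613×10⁻⁴·(0.135023)^1.5678 = 8.1613×10⁻⁴·0.0433165 ≈ 3.535e-05.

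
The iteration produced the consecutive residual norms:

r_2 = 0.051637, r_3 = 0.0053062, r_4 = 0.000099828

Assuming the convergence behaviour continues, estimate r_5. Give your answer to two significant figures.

9.7e-8

First estimate the order: p ≈ ln(r_4/r_3) / ln(r_3/r_2) = ln(0.000099828/0.0053062)/ln(0.0053062/0.051637) = ln(0.0188135)/ln(0.10276) ≈ 1.7462.
Then r_5 ≈ r_4·(r_4/r_3)^p = 0.000099828·(0.0188135)^1.7462 = 0.000099828·0.000970239 ≈ 9.686e-08.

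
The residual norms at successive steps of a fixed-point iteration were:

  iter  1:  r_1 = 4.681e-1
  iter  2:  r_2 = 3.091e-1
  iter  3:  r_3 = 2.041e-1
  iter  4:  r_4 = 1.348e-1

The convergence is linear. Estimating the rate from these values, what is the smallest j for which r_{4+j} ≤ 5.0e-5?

20

Rate ρ ≈ r_4/r_3 = 1.348e-1/2.041e-1 = 0.6605.
After j more steps, r_{4+j} ≈ 1.348e-1·ρ^j; need ρ^j ≤ 5.0e-5/1.348e-1 = 0.00037092.
j ≥ ln(0.00037092)/ln(0.6605) = -7.8995/-0.41476 = 19.046.
So 20 more iterations are needed.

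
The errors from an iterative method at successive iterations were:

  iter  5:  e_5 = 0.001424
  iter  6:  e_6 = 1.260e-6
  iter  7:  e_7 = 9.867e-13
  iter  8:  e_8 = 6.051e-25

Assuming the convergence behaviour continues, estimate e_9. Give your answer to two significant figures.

2.3e-49

First estimate the order: p ≈ ln(e_8/e_7) / ln(e_7/e_6) = ln(6.051e-25/9.867e-13)/ln(9.867e-13/1.260e-6) = ln(6.13256e-13)/ln(7.83095e-07) ≈ 2.0000.
Then e_9 ≈ e_8·(e_8/e_7)^p = 6.051e-25·(6.13256e-13)^2.0000 = 6.051e-25·3.76083e-25 ≈ 2.276e-49.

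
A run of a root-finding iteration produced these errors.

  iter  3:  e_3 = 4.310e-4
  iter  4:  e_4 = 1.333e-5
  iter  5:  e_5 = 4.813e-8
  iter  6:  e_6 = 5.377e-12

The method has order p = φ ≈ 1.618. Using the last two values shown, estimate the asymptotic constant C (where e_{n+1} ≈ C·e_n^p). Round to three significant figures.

C ≈ e_6 / e_5^1.618
  = 5.377e-12 / (4.813e-8)^1.618
  = 5.377e-12 / 1.44594e-12 ≈ 3.7187

3.72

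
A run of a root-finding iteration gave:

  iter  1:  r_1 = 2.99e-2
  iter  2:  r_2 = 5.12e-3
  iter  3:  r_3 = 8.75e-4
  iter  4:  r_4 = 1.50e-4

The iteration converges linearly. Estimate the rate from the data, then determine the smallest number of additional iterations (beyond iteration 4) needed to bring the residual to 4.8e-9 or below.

Rate ρ ≈ r_4/r_3 = 1.50e-4/8.75e-4 = 0.1714.
After j more steps, r_{4+j} ≈ 1.50e-4·ρ^j; need ρ^j ≤ 4.8e-9/1.50e-4 = 3.2e-05.
j ≥ ln(3.2e-05)/ln(0.1714) = -10.3498/-1.76376 = 5.868.
So 6 more iterations are needed.

6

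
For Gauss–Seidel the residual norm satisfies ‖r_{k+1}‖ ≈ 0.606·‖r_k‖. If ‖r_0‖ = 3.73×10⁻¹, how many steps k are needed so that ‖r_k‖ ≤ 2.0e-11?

48

After k steps, ‖r_k‖ ≈ 3.73×10⁻¹·0.606^k.
Need 0.606^k ≤ 2.0e-11/3.73×10⁻¹ = 5.36193e-11.
k ≥ ln(5.36193e-11)/ln(0.606) = -23.6491/-0.50088 = 47.215.
Smallest integer k = 48.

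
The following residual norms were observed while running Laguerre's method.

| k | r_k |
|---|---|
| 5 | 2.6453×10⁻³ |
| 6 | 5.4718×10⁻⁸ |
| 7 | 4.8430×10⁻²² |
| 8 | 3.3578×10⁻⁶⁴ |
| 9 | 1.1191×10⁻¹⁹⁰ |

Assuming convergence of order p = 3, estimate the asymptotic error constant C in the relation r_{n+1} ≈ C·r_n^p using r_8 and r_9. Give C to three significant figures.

2.96

C ≈ r_9 / r_8^3
  = 1.1191×10⁻¹⁹⁰ / (3.3578×10⁻⁶⁴)^3
  = 1.1191×10⁻¹⁹⁰ / 3.78586e-191 ≈ 2.956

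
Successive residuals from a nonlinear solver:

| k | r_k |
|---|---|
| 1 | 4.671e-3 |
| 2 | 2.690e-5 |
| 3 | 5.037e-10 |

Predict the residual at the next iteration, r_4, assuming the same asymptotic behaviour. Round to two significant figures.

5.3e-20

First estimate the order: p ≈ ln(r_3/r_2) / ln(r_2/r_1) = ln(5.037e-10/2.690e-5)/ln(2.690e-5/4.671e-3) = ln(1.87249e-05)/ln(0.00575894) ≈ 2.1108.
Then r_4 ≈ r_3·(r_3/r_2)^p = 5.037e-10·(1.87249e-05)^2.1108 = 5.037e-10·1.0496e-10 ≈ 5.287e-20.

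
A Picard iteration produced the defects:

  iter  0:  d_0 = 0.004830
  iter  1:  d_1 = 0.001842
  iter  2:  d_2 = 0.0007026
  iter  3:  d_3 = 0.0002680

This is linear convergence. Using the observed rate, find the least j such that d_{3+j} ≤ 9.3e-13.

Rate ρ ≈ d_3/d_2 = 0.0002680/0.0007026 = 0.3814.
After j more steps, d_{3+j} ≈ 0.0002680·ρ^j; need ρ^j ≤ 9.3e-13/0.0002680 = 3.47015e-09.
j ≥ ln(3.47015e-09)/ln(0.3814) = -19.4791/-0.96391 = 20.208.
So 21 more iterations are needed.

21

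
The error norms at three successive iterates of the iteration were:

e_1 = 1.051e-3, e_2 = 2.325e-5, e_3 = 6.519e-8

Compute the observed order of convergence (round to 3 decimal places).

p ≈ ln(e_3/e_2) / ln(e_2/e_1)
  = ln(6.519e-8/2.325e-5) / ln(2.325e-5/1.051e-3)
  = ln(0.00280387) / ln(0.0221218)
  = -5.876755 / -3.811192 ≈ 1.541973

1.542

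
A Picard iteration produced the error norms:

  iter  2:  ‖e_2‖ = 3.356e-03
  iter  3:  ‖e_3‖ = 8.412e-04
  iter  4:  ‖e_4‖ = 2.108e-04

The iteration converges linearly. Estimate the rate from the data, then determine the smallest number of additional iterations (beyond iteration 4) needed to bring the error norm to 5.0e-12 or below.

13

Rate ρ ≈ ‖e_4‖/‖e_3‖ = 2.108e-04/8.412e-04 = 0.2506.
After j more steps, ‖e_{4+j}‖ ≈ 2.108e-04·ρ^j; need ρ^j ≤ 5.0e-12/2.108e-04 = 2.37192e-08.
j ≥ ln(2.37192e-08)/ln(0.2506) = -17.5570/-1.38390 = 12.687.
So 13 more iterations are needed.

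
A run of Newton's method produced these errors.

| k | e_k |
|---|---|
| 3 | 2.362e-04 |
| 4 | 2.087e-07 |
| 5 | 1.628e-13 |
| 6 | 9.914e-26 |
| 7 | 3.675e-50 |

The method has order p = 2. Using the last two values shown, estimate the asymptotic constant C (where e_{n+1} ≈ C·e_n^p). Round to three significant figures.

C ≈ e_7 / e_6^2
  = 3.675e-50 / (9.914e-26)^2
  = 3.675e-50 / 9.82874e-51 ≈ 3.739

3.74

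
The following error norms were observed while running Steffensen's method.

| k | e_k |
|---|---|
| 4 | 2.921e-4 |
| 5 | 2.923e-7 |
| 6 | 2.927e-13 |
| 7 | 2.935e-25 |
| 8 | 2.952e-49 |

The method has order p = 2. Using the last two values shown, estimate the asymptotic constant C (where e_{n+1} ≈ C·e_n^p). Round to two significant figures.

3.4

C ≈ e_8 / e_7^2
  = 2.952e-49 / (2.935e-25)^2
  = 2.952e-49 / 8.61422e-50 ≈ 3.4269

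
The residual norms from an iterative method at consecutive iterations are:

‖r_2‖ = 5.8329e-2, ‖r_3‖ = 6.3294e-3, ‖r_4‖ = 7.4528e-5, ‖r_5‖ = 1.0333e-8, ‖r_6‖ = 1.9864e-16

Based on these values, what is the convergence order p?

Consecutive ratios: ‖r_6‖/‖r_5‖ = 1.9864e-16/1.0333e-8 = 1.92238e-08, ‖r_5‖/‖r_4‖ = 1.0333e-8/7.4528e-5 = 0.000138646.
p ≈ ln(1.92238e-08)/ln(0.000138646) = -17.7671/-8.8836 ≈ 2.00.
So the convergence is quadratic (order 2).

2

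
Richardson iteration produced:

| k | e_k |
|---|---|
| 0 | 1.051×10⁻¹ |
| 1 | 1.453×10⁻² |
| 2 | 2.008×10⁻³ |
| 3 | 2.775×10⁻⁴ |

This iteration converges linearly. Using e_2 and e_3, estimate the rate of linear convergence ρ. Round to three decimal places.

ρ ≈ e_3/e_2 = 2.775×10⁻⁴/2.008×10⁻³ = 0.13820

0.138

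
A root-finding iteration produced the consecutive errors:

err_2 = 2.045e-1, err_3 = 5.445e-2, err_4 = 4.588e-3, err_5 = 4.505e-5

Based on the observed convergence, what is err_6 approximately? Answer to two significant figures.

8.0e-9

First estimate the order: p ≈ ln(err_5/err_4) / ln(err_4/err_3) = ln(4.505e-5/4.588e-3)/ln(4.588e-3/5.445e-2) = ln(0.00981909)/ln(0.0842608) ≈ 1.8689.
Then err_6 ≈ err_5·(err_5/err_4)^p = 4.505e-5·(0.00981909)^1.8689 = 4.505e-5·0.000176759 ≈ 7.963e-09.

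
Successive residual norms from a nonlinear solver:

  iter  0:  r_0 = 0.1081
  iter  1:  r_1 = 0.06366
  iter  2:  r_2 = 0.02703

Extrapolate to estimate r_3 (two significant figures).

First estimate the order: p ≈ ln(r_2/r_1) / ln(r_1/r_0) = ln(0.02703/0.06366)/ln(0.06366/0.1081) = ln(0.424599)/ln(0.588899) ≈ 1.6178.
Then r_3 ≈ r_2·(r_2/r_1)^p = 0.02703·(0.424599)^1.6178 = 0.02703·0.250118 ≈ 0.006761.

6.8e-3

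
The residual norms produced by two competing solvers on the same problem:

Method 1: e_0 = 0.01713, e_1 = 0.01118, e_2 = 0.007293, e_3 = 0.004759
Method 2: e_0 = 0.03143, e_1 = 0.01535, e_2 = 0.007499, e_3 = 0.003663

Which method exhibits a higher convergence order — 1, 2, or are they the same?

same

Method 1: p ≈ ln(0.004759/0.007293)/ln(0.007293/0.01118) ≈ 1.00.
Method 2: p ≈ ln(0.003663/0.007499)/ln(0.007499/0.01535) ≈ 1.00.
Both orders ≈ 1.0 — effectively the same.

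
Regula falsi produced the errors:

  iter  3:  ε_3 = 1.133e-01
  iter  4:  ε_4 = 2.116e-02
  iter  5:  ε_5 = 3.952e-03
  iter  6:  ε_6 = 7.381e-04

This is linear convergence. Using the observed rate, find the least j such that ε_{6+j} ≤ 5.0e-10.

Rate ρ ≈ ε_6/ε_5 = 7.381e-04/3.952e-03 = 0.1868.
After j more steps, ε_{6+j} ≈ 7.381e-04·ρ^j; need ρ^j ≤ 5.0e-10/7.381e-04 = 6.77415e-07.
j ≥ ln(6.77415e-07)/ln(0.1868) = -14.2050/-1.67772 = 8.467.
So 9 more iterations are needed.

9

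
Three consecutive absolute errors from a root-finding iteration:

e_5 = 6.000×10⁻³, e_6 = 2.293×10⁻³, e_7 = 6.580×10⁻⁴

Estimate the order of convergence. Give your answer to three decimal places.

p ≈ ln(e_7/e_6) / ln(e_6/e_5)
  = ln(6.580×10⁻⁴/2.293×10⁻³) / ln(2.293×10⁻³/6.000×10⁻³)
  = ln(0.28696) / ln(0.382167)
  = -1.248412 / -0.961898 ≈ 1.297863

1.298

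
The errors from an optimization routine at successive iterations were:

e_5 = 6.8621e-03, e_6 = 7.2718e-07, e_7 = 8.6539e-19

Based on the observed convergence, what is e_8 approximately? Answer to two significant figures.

First estimate the order: p ≈ ln(e_7/e_6) / ln(e_6/e_5) = ln(8.6539e-19/7.2718e-07)/ln(7.2718e-07/6.8621e-03) = ln(1.19006e-12)/ln(0.00010597) ≈ 3.0000.
Then e_8 ≈ e_7·(e_7/e_6)^p = 8.6539e-19·(1.19006e-12)^3.0000 = 8.6539e-19·1.68541e-36 ≈ 1.459e-54.

1.5e-54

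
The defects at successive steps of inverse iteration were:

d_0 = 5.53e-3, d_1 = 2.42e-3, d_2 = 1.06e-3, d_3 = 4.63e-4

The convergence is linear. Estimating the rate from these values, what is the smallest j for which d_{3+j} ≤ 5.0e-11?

20

Rate ρ ≈ d_3/d_2 = 4.63e-4/1.06e-3 = 0.4368.
After j more steps, d_{3+j} ≈ 4.63e-4·ρ^j; need ρ^j ≤ 5.0e-11/4.63e-4 = 1.07991e-07.
j ≥ ln(1.07991e-07)/ln(0.4368) = -16.0412/-0.82828 = 19.367.
So 20 more iterations are needed.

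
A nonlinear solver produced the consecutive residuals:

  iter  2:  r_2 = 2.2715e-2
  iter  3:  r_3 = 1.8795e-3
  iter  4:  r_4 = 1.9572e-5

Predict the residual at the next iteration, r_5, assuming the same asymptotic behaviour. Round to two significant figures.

First estimate the order: p ≈ ln(r_4/r_3) / ln(r_3/r_2) = ln(1.9572e-5/1.8795e-3)/ln(1.8795e-3/2.2715e-2) = ln(0.0104134)/ln(0.0827427) ≈ 1.8317.
Then r_5 ≈ r_4·(r_4/r_3)^p = 1.9572e-5·(0.0104134)^1.8317 = 1.9572e-5·0.000233789 ≈ 4.576e-09.

4.6e-9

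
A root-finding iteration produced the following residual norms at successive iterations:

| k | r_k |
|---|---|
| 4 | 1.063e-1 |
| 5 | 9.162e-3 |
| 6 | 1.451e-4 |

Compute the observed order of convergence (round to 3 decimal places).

p ≈ ln(r_6/r_5) / ln(r_5/r_4)
  = ln(1.451e-4/9.162e-3) / ln(9.162e-3/1.063e-1)
  = ln(0.0158372) / ln(0.08619)
  = -4.145394 / -2.451201 ≈ 1.691169

1.691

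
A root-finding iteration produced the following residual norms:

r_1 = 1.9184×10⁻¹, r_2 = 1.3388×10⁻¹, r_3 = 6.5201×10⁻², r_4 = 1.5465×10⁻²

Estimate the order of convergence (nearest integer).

Consecutive ratios: r_4/r_3 = 1.5465×10⁻²/6.5201×10⁻² = 0.23719, r_3/r_2 = 6.5201×10⁻²/1.3388×10⁻¹ = 0.487011.
p ≈ ln(0.23719)/ln(0.487011) = -1.4389/-0.7195 ≈ 2.00.
So the convergence is quadratic (order 2).

2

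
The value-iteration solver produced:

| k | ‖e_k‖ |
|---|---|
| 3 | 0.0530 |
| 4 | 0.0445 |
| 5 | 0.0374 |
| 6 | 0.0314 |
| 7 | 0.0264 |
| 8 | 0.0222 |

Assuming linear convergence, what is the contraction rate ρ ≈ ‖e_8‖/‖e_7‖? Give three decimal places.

ρ ≈ ‖e_8‖/‖e_7‖ = 0.0222/0.0264 = 0.84091

0.841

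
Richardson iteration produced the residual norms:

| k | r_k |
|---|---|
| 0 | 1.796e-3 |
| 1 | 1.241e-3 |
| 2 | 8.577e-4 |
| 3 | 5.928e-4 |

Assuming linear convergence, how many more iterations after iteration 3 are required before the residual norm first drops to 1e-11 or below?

Rate ρ ≈ r_3/r_2 = 5.928e-4/8.577e-4 = 0.6912.
After j more steps, r_{3+j} ≈ 5.928e-4·ρ^j; need ρ^j ≤ 1e-11/5.928e-4 = 1.68691e-08.
j ≥ ln(1.68691e-08)/ln(0.6912) = -17.8978/-0.36933 = 48.460.
So 49 more iterations are needed.

49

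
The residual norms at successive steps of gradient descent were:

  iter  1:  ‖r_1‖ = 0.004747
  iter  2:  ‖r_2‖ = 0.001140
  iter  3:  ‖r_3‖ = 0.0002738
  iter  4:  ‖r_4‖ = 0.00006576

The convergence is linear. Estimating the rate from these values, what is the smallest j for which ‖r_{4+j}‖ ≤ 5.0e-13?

14

Rate ρ ≈ ‖r_4‖/‖r_3‖ = 0.00006576/0.0002738 = 0.2402.
After j more steps, ‖r_{4+j}‖ ≈ 0.00006576·ρ^j; need ρ^j ≤ 5.0e-13/0.00006576 = 7.60341e-09.
j ≥ ln(7.60341e-09)/ln(0.2402) = -18.6947/-1.42628 = 13.107.
So 14 more iterations are needed.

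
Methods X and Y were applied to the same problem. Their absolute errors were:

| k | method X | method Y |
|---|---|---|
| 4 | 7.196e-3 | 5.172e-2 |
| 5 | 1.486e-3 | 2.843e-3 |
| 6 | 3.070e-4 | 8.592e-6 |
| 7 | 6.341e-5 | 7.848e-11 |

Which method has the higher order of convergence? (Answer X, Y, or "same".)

Method X: p ≈ ln(6.341e-5/3.070e-4)/ln(3.070e-4/1.486e-3) ≈ 1.00.
Method Y: p ≈ ln(7.848e-11/8.592e-6)/ln(8.592e-6/2.843e-3) ≈ 2.00.
Method Y has the higher order (≈2.0 vs ≈1.0).

Y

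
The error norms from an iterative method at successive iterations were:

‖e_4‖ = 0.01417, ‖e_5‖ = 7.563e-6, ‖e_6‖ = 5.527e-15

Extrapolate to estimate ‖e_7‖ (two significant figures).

First estimate the order: p ≈ ln(‖e_6‖/‖e_5‖) / ln(‖e_5‖/‖e_4‖) = ln(5.527e-15/7.563e-6)/ln(7.563e-6/0.01417) = ln(7.30795e-10)/ln(0.000533733) ≈ 2.7917.
Then ‖e_7‖ ≈ ‖e_6‖·(‖e_6‖/‖e_5‖)^p = 5.527e-15·(7.30795e-10)^2.7917 = 5.527e-15·3.12218e-26 ≈ 1.726e-40.

1.7e-40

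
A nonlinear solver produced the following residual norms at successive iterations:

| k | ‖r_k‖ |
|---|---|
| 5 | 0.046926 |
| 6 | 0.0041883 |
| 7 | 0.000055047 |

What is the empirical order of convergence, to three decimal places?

1.793

p ≈ ln(‖r_7‖/‖r_6‖) / ln(‖r_6‖/‖r_5‖)
  = ln(0.000055047/0.0041883) / ln(0.0041883/0.046926)
  = ln(0.013143) / ln(0.0892533)
  = -4.331866 / -2.416277 ≈ 1.792785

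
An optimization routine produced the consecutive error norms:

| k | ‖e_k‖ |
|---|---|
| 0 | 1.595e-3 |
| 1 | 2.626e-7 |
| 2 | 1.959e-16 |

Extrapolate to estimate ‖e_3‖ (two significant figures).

1.9e-38

First estimate the order: p ≈ ln(‖e_2‖/‖e_1‖) / ln(‖e_1‖/‖e_0‖) = ln(1.959e-16/2.626e-7)/ln(2.626e-7/1.595e-3) = ln(7.46002e-10)/ln(0.000164639) ≈ 2.4124.
Then ‖e_3‖ ≈ ‖e_2‖·(‖e_2‖/‖e_1‖)^p = 1.959e-16·(7.46002e-10)^2.4124 = 1.959e-16·9.58072e-23 ≈ 1.877e-38.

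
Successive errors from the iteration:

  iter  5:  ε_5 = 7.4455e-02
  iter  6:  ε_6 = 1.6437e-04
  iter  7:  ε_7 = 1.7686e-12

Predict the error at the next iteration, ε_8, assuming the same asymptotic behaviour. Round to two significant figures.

2.2e-36

First estimate the order: p ≈ ln(ε_7/ε_6) / ln(ε_6/ε_5) = ln(1.7686e-12/1.6437e-04)/ln(1.6437e-04/7.4455e-02) = ln(1.07599e-08)/ln(0.00220764) ≈ 3.0000.
Then ε_8 ≈ ε_7·(ε_7/ε_6)^p = 1.7686e-12·(1.07599e-08)^3.0000 = 1.7686e-12·1.24573e-24 ≈ 2.203e-36.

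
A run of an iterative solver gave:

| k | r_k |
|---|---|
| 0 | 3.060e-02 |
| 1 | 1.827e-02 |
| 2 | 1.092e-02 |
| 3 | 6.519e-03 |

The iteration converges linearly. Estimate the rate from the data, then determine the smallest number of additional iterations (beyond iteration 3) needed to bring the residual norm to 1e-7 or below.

Rate ρ ≈ r_3/r_2 = 6.519e-03/1.092e-02 = 0.5970.
After j more steps, r_{3+j} ≈ 6.519e-03·ρ^j; need ρ^j ≤ 1e-7/6.519e-03 = 1.53398e-05.
j ≥ ln(1.53398e-05)/ln(0.5970) = -11.0851/-0.51584 = 21.489.
So 22 more iterations are needed.

22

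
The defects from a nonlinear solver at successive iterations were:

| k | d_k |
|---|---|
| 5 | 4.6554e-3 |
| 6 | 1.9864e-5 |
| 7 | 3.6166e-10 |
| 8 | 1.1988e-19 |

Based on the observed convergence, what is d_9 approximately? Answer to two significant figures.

First estimate the order: p ≈ ln(d_8/d_7) / ln(d_7/d_6) = ln(1.1988e-19/3.6166e-10)/ln(3.6166e-10/1.9864e-5) = ln(3.31472e-10)/ln(1.82068e-05) ≈ 2.0000.
Then d_9 ≈ d_8·(d_8/d_7)^p = 1.1988e-19·(3.31472e-10)^2.0000 = 1.1988e-19·1.09874e-19 ≈ 1.317e-38.

1.3e-38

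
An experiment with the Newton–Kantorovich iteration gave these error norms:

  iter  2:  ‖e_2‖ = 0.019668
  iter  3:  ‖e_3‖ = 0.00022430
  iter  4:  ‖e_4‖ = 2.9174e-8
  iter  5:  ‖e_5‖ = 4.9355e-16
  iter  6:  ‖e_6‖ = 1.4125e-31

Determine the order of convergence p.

2

Consecutive ratios: ‖e_6‖/‖e_5‖ = 1.4125e-31/4.9355e-16 = 2.86192e-16, ‖e_5‖/‖e_4‖ = 4.9355e-16/2.9174e-8 = 1.69175e-08.
p ≈ ln(2.86192e-16)/ln(1.69175e-08) = -35.7899/-17.8949 ≈ 2.00.
So the convergence is quadratic (order 2).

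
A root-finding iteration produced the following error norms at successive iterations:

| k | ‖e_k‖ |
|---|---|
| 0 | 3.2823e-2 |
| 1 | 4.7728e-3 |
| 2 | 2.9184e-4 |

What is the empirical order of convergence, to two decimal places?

p ≈ ln(‖e_2‖/‖e_1‖) / ln(‖e_1‖/‖e_0‖)
  = ln(2.9184e-4/4.7728e-3) / ln(4.7728e-3/3.2823e-2)
  = ln(0.0611465) / ln(0.14541)
  = -2.79448 / -1.92820 ≈ 1.44927

1.45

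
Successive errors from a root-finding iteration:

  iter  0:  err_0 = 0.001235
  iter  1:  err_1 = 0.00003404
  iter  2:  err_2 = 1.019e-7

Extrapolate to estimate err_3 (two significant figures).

8.4e-12

First estimate the order: p ≈ ln(err_2/err_1) / ln(err_1/err_0) = ln(1.019e-7/0.00003404)/ln(0.00003404/0.001235) = ln(0.00299354)/ln(0.0275628) ≈ 1.6182.
Then err_3 ≈ err_2·(err_2/err_1)^p = 1.019e-7·(0.00299354)^1.6182 = 1.019e-7·8.24067e-05 ≈ 8.397e-12.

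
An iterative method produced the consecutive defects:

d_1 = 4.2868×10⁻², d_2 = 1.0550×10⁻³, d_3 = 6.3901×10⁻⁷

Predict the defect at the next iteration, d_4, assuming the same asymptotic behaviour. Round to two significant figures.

2.3e-13

First estimate the order: p ≈ ln(d_3/d_2) / ln(d_2/d_1) = ln(6.3901×10⁻⁷/1.0550×10⁻³)/ln(1.0550×10⁻³/4.2868×10⁻²) = ln(0.000605697)/ln(0.0246104) ≈ 2.0000.
Then d_4 ≈ d_3·(d_3/d_2)^p = 6.3901×10⁻⁷·(0.000605697)^2.0000 = 6.3901×10⁻⁷·3.66869e-07 ≈ 2.344e-13.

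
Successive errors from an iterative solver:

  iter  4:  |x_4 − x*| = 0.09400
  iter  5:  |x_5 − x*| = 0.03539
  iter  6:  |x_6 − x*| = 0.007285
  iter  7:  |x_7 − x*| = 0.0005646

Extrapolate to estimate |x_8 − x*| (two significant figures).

First estimate the order: p ≈ ln(|x_7 − x*|/|x_6 − x*|) / ln(|x_6 − x*|/|x_5 − x*|) = ln(0.0005646/0.007285)/ln(0.007285/0.03539) = ln(0.0775017)/ln(0.205849) ≈ 1.6180.
Then |x_8 − x*| ≈ |x_7 − x*|·(|x_7 − x*|/|x_6 − x*|)^p = 0.0005646·(0.0775017)^1.6180 = 0.0005646·0.0159553 ≈ 9.008e-06.

9.0e-6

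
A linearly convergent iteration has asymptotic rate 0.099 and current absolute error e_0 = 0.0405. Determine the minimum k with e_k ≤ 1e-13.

After k steps, e_k ≈ 0.0405·0.099^k.
Need 0.099^k ≤ 1e-13/0.0405 = 2.46914e-12.
k ≥ ln(2.46914e-12)/ln(0.099) = -26.7272/-2.31264 = 11.557.
Smallest integer k = 12.

12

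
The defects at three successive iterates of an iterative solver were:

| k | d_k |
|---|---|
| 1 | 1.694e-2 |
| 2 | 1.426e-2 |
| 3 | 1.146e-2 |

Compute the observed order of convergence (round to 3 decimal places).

1.269

p ≈ ln(d_3/d_2) / ln(d_2/d_1)
  = ln(1.146e-2/1.426e-2) / ln(1.426e-2/1.694e-2)
  = ln(0.803647) / ln(0.841795)
  = -0.218595 / -0.172219 ≈ 1.269285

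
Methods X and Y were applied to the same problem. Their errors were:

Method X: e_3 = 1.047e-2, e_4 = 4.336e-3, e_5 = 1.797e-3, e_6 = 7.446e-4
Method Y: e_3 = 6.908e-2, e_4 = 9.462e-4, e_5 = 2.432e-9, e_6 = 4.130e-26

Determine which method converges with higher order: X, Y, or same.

Y

Method X: p ≈ ln(7.446e-4/1.797e-3)/ln(1.797e-3/4.336e-3) ≈ 1.00.
Method Y: p ≈ ln(4.130e-26/2.432e-9)/ln(2.432e-9/9.462e-4) ≈ 3.00.
Method Y has the higher order (≈3.0 vs ≈1.0).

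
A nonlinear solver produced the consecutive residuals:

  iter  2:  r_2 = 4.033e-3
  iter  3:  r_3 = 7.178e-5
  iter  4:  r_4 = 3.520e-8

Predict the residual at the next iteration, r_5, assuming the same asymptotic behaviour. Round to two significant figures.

1.9e-14

First estimate the order: p ≈ ln(r_4/r_3) / ln(r_3/r_2) = ln(3.520e-8/7.178e-5)/ln(7.178e-5/4.033e-3) = ln(0.000490387)/ln(0.0177982) ≈ 1.8915.
Then r_5 ≈ r_4·(r_4/r_3)^p = 3.520e-8·(0.000490387)^1.8915 = 3.520e-8·5.49736e-07 ≈ 1.935e-14.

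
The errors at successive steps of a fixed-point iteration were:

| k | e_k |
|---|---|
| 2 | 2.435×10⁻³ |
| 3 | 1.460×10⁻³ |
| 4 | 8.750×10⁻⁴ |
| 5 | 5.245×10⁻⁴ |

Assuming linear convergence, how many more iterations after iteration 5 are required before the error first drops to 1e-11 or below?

35

Rate ρ ≈ e_5/e_4 = 5.245×10⁻⁴/8.750×10⁻⁴ = 0.5994.
After j more steps, e_{5+j} ≈ 5.245×10⁻⁴·ρ^j; need ρ^j ≤ 1e-11/5.245×10⁻⁴ = 1.90658e-08.
j ≥ ln(1.90658e-08)/ln(0.5994) = -17.7754/-0.51183 = 34.729.
So 35 more iterations are needed.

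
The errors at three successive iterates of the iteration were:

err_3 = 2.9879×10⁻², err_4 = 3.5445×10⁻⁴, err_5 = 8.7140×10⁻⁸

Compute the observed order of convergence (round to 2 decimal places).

1.87

p ≈ ln(err_5/err_4) / ln(err_4/err_3)
  = ln(8.7140×10⁻⁸/3.5445×10⁻⁴) / ln(3.5445×10⁻⁴/2.9879×10⁻²)
  = ln(0.000245846) / ln(0.0118628)
  = -8.31081 / -4.43435 ≈ 1.87419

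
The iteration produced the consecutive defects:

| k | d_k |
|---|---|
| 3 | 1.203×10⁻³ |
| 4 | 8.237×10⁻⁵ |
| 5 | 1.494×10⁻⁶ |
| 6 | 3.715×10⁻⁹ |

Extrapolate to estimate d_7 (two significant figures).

4.7e-13

First estimate the order: p ≈ ln(d_6/d_5) / ln(d_5/d_4) = ln(3.715×10⁻⁹/1.494×10⁻⁶)/ln(1.494×10⁻⁶/8.237×10⁻⁵) = ln(0.00248661)/ln(0.0181377) ≈ 1.4956.
Then d_7 ≈ d_6·(d_6/d_5)^p = 3.715×10⁻⁹·(0.00248661)^1.4956 = 3.715×10⁻⁹·0.000127312 ≈ 4.73e-13.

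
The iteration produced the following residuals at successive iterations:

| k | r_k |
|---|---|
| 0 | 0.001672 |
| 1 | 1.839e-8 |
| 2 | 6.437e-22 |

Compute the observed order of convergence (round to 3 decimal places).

p ≈ ln(r_2/r_1) / ln(r_1/r_0)
  = ln(6.437e-22/1.839e-8) / ln(1.839e-8/0.001672)
  = ln(3.50027e-14) / ln(1.09988e-05)
  = -30.983351 / -11.417724 ≈ 2.713619

2.714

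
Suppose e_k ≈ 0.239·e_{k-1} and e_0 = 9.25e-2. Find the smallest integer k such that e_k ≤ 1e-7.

After k steps, e_k ≈ 9.25e-2·0.239^k.
Need 0.239^k ≤ 1e-7/9.25e-2 = 1.08108e-06.
k ≥ ln(1.08108e-06)/ln(0.239) = -13.7376/-1.43129 = 9.598.
Smallest integer k = 10.

10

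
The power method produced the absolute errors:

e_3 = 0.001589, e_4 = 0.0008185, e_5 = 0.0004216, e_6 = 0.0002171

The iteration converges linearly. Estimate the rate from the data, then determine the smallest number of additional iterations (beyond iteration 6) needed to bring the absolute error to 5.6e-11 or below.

Rate ρ ≈ e_6/e_5 = 0.0002171/0.0004216 = 0.5149.
After j more steps, e_{6+j} ≈ 0.0002171·ρ^j; need ρ^j ≤ 5.6e-11/0.0002171 = 2.57946e-07.
j ≥ ln(2.57946e-07)/ln(0.5149) = -15.1705/-0.66378 = 22.855.
So 23 more iterations are needed.

23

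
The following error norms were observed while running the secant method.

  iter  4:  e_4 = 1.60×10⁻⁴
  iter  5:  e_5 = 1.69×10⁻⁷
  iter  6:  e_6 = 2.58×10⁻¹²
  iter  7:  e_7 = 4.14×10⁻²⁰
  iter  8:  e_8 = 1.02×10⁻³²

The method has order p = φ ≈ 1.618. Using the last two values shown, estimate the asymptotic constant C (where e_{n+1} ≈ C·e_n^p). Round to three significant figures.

C ≈ e_8 / e_7^1.618
  = 1.02×10⁻³² / (4.14×10⁻²⁰)^1.618
  = 1.02×10⁻³² / 4.34817e-32 ≈ 0.23458

0.235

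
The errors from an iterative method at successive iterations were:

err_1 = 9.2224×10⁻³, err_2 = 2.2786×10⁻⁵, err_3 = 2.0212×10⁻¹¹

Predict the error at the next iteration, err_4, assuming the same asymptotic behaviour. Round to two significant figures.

1.8e-25

First estimate the order: p ≈ ln(err_3/err_2) / ln(err_2/err_1) = ln(2.0212×10⁻¹¹/2.2786×10⁻⁵)/ln(2.2786×10⁻⁵/9.2224×10⁻³) = ln(8.87036e-07)/ln(0.00247072) ≈ 2.3213.
Then err_4 ≈ err_3·(err_3/err_2)^p = 2.0212×10⁻¹¹·(8.87036e-07)^2.3213 = 2.0212×10⁻¹¹·8.94038e-15 ≈ 1.807e-25.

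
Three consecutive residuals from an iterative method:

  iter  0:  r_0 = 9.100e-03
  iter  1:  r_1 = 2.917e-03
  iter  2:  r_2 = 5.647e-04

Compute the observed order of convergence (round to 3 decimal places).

p ≈ ln(r_2/r_1) / ln(r_1/r_0)
  = ln(5.647e-04/2.917e-03) / ln(2.917e-03/9.100e-03)
  = ln(0.193589) / ln(0.320549)
  = -1.642018 / -1.137720 ≈ 1.443253

1.443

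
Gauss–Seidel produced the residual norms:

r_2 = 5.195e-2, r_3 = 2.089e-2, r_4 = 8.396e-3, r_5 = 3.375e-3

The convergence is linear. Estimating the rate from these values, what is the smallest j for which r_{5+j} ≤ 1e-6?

9

Rate ρ ≈ r_5/r_4 = 3.375e-3/8.396e-3 = 0.4020.
After j more steps, r_{5+j} ≈ 3.375e-3·ρ^j; need ρ^j ≤ 1e-6/3.375e-3 = 0.000296296.
j ≥ ln(0.000296296)/ln(0.4020) = -8.1242/-0.91130 = 8.915.
So 9 more iterations are needed.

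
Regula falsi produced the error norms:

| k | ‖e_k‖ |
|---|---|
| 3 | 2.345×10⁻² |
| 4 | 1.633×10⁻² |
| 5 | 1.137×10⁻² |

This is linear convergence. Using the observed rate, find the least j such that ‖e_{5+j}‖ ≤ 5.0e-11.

54

Rate ρ ≈ ‖e_5‖/‖e_4‖ = 1.137×10⁻²/1.633×10⁻² = 0.6963.
After j more steps, ‖e_{5+j}‖ ≈ 1.137×10⁻²·ρ^j; need ρ^j ≤ 5.0e-11/1.137×10⁻² = 4.39754e-09.
j ≥ ln(4.39754e-09)/ln(0.6963) = -19.2422/-0.36197 = 53.160.
So 54 more iterations are needed.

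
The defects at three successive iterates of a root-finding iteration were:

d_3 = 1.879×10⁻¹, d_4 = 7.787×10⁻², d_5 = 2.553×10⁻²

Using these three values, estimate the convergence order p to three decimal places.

p ≈ ln(d_5/d_4) / ln(d_4/d_3)
  = ln(2.553×10⁻²/7.787×10⁻²) / ln(7.787×10⁻²/1.879×10⁻¹)
  = ln(0.327854) / ln(0.414423)
  = -1.115187 / -0.880868 ≈ 1.266009

1.266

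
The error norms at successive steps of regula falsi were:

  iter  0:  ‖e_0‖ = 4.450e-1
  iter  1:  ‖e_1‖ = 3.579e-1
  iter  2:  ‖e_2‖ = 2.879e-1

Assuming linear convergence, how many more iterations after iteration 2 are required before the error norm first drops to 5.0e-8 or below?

72

Rate ρ ≈ ‖e_2‖/‖e_1‖ = 2.879e-1/3.579e-1 = 0.8044.
After j more steps, ‖e_{2+j}‖ ≈ 2.879e-1·ρ^j; need ρ^j ≤ 5.0e-8/2.879e-1 = 1.73671e-07.
j ≥ ln(1.73671e-07)/ln(0.8044) = -15.5661/-0.21766 = 71.516.
So 72 more iterations are needed.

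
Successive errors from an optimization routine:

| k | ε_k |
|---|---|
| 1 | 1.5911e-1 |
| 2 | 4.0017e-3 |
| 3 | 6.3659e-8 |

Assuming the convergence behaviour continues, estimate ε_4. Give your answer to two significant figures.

2.6e-22

First estimate the order: p ≈ ln(ε_3/ε_2) / ln(ε_2/ε_1) = ln(6.3659e-8/4.0017e-3)/ln(4.0017e-3/1.5911e-1) = ln(1.5908e-05)/ln(0.0251505) ≈ 3.0000.
Then ε_4 ≈ ε_3·(ε_3/ε_2)^p = 6.3659e-8·(1.5908e-05)^3.0000 = 6.3659e-8·4.02575e-15 ≈ 2.563e-22.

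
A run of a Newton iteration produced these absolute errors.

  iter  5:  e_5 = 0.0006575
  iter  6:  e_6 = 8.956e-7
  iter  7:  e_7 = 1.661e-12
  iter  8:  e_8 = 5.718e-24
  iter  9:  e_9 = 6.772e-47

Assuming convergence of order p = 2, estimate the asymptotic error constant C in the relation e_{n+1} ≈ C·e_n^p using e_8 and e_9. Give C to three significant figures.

2.07

C ≈ e_9 / e_8^2
  = 6.772e-47 / (5.718e-24)^2
  = 6.772e-47 / 3.26955e-47 ≈ 2.0712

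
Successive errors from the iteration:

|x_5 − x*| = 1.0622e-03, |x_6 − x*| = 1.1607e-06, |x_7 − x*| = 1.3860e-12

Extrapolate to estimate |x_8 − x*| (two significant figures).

First estimate the order: p ≈ ln(|x_7 − x*|/|x_6 − x*|) / ln(|x_6 − x*|/|x_5 − x*|) = ln(1.3860e-12/1.1607e-06)/ln(1.1607e-06/1.0622e-03) = ln(1.19411e-06)/ln(0.00109273) ≈ 2.0000.
Then |x_8 − x*| ≈ |x_7 − x*|·(|x_7 − x*|/|x_6 − x*|)^p = 1.3860e-12·(1.19411e-06)^2.0000 = 1.3860e-12·1.4259e-12 ≈ 1.976e-24.

2.0e-24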